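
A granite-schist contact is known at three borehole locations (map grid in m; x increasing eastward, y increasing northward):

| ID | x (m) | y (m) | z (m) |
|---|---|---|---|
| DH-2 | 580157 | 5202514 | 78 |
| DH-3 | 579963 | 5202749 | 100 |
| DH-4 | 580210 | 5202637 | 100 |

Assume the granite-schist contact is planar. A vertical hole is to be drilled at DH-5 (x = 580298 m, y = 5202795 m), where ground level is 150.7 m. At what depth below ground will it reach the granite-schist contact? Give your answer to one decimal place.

Let the plane be z = a·x + b·y + c.
DH-3−DH-2: −194a + 235b = 22;  DH-4−DH-2: 53a + 123b = 22.
Solving gives a = 0.067847014, b = 0.149626896.
Then c = 78 − a·580157 − b·5202514 = −817719.94.
At (580298, 5202795): z_contact = 39371.49 + 778478.07 − 817719.94 = 129.61 m.
Depth below ground = 150.7 − 129.61 = 21.1 m.

21.1 m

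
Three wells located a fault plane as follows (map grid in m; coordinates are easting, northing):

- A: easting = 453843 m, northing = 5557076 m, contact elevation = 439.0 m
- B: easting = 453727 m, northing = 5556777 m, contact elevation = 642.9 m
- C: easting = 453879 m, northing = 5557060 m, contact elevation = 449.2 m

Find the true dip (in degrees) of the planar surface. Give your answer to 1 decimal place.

Two edge vectors: A→B = (-116, -299, 203.9), A→C = (36, -16, 10.2).
Normal n = (A→B) × (A→C) = (212.6, 8523.6, 12620).
So ∂z/∂easting = −n_x/n_z = −0.01685 and ∂z/∂northing = −n_y/n_z = −0.67540.
Gradient magnitude |∇z| = √(a² + b²) = √(0.00028 + 0.45617) = 0.67561.
True dip = arctan(0.67561) = 34.0°, dipping toward N (azimuth ≈ 001°).

34.0°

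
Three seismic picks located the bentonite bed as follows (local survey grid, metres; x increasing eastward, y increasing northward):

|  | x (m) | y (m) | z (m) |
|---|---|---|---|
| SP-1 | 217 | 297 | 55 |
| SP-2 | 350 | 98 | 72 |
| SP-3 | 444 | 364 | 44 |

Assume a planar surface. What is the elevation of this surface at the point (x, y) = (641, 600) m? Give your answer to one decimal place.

Let the plane be z = a·x + b·y + c.
SP-2−SP-1: 133a − 199b = 17;  SP-3−SP-1: 227a + 67b = −11.
Solving gives a = −0.01941, b = −0.09840.
Then c = 55 − a·217 − b·297 = 88.44.
At (641, 600): z = −12.4 − 59.0 + 88.44 = 17.0 m.

17.0 m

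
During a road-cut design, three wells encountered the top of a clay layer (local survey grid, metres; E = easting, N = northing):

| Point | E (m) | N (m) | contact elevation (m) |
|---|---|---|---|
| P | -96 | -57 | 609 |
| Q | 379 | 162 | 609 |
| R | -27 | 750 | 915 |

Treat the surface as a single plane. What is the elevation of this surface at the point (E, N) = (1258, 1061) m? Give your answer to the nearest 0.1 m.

803.9 m

Let the plane be z = a·E + b·N + c.
Q−P: 475a + 219b = 0;  R−P: 69a + 807b = 306.
Solving gives a = −0.181997, b = 0.394743.
Then c = 609 − a·-96 − b·-57 = 614.03.
At (1258, 1061): z = −229.0 + 418.8 + 614.03 = 803.9 m.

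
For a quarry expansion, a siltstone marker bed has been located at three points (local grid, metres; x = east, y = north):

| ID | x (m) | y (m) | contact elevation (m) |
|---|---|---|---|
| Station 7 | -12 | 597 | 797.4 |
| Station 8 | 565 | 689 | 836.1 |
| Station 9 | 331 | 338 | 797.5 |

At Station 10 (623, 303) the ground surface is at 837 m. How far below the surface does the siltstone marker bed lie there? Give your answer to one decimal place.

25.9 m

Two edge vectors: Station 7→Station 8 = (577, 92, 38.7), Station 7→Station 9 = (343, -259, 0.1).
Normal n = (Station 7→Station 8) × (Station 7→Station 9) = (10032.5, 13216.4, -180999).
So ∂z/∂x = −n_x/n_z = 0.05543 and ∂z/∂y = −n_y/n_z = 0.07302.
Intercept c from Station 7: 797.4 + 0.67 − 43.59 = 754.47.
At (623, 303): z_contact = 34.53 + 22.12 + 754.47 = 811.13 m.
Depth below ground = 837 − 811.13 = 25.9 m.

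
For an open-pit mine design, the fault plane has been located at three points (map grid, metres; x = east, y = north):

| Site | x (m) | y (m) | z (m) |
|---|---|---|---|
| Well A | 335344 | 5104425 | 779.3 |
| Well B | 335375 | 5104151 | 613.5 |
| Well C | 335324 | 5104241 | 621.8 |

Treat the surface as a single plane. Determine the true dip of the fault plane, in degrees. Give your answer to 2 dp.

53.42°

Let the plane be z = a·x + b·y + c.
Well B−Well A: 31a − 274b = −165.8;  Well C−Well A: −20a − 184b = −157.5.
Solving gives a = 1.13088, b = 0.73306.
Gradient magnitude |∇z| = √(a² + b²) = √(1.27890 + 0.53737) = 1.34769.
True dip = arctan(1.34769) = 53.42°, dipping toward WSW (azimuth ≈ 237°).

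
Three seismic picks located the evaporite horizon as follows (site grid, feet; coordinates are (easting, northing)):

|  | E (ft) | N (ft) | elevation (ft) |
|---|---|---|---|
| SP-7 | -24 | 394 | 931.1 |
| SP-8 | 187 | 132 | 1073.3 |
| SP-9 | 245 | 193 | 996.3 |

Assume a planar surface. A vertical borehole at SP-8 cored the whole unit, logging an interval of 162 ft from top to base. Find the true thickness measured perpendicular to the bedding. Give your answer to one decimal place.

Two edge vectors: SP-7→SP-8 = (211, -262, 142.2), SP-7→SP-9 = (269, -201, 65.2).
Normal n = (SP-7→SP-8) × (SP-7→SP-9) = (11499.8, 24494.6, 28067).
So ∂z/∂E = −n_x/n_z = −0.40973 and ∂z/∂N = −n_y/n_z = −0.87272.
|∇z| = √(a²+b²) = 0.96411, so dip δ = arctan(0.96411) = 43.95°.
True thickness = vertical thickness × cos δ = 162 × cos 43.95° = 116.6 ft.

116.6 ft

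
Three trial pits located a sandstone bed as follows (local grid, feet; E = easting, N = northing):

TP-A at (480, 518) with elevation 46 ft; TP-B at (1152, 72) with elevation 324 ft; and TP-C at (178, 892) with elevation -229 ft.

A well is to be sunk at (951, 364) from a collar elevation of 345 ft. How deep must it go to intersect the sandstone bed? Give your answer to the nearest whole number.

Let the plane be z = a·E + b·N + c.
TP-B−TP-A: 672a − 446b = 278;  TP-C−TP-A: −302a + 374b = −275.
Solving gives a = −0.16014, b = −0.86460.
Then c = 46 − a·480 − b·518 = 570.73.
At (951, 364): z_contact = −152.3 − 314.7 + 570.73 = 103.7 ft.
Depth below ground = 345 − 103.7 = 241 ft.

241 ft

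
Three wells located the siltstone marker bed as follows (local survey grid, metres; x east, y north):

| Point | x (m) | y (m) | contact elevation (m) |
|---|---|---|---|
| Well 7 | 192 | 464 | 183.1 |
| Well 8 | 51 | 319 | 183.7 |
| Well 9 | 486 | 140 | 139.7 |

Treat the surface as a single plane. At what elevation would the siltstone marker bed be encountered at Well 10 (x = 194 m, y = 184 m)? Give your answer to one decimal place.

Two edge vectors: Well 7→Well 8 = (-141, -145, 0.6), Well 7→Well 9 = (294, -324, -43.4).
Normal n = (Well 7→Well 8) × (Well 7→Well 9) = (6487.4, -5943, 88314).
So ∂z/∂x = −n_x/n_z = −0.07346 and ∂z/∂y = −n_y/n_z = 0.06729.
Intercept c from Well 7: 183.1 + 14.10 − 31.22 = 165.98.
At (194, 184): z = −14.3 + 12.4 + 165.98 = 164.1 m.

164.1 m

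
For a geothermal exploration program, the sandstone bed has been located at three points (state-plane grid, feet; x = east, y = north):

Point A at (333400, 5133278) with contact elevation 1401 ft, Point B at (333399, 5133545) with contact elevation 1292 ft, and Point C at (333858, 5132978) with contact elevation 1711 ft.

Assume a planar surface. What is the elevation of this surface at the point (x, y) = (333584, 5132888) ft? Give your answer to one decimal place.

Two edge vectors: Point A→Point B = (-1, 267, -109), Point A→Point C = (458, -300, 310).
Normal n = (Point A→Point B) × (Point A→Point C) = (50070, -49612, -121986).
So ∂z/∂x = −n_x/n_z = 0.410456938 and ∂z/∂y = −n_y/n_z = −0.406702408.
Intercept c from Point A: 1401 − 136846.34 + 2087716.53 = 1952271.18.
At (333584, 5132888): z = 136921.9 − 2087557.9 + 1952271.18 = 1635.1 ft.

1635.1 ft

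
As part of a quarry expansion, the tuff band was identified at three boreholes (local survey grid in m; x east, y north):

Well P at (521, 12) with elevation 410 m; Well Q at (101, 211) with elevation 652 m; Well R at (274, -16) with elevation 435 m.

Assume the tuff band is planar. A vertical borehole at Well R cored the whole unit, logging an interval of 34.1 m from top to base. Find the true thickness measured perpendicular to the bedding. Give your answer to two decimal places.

26.22 m

Two edge vectors: Well P→Well Q = (-420, 199, 242), Well P→Well R = (-247, -28, 25).
Normal n = (Well P→Well Q) × (Well P→Well R) = (11751, -49274, 60913).
So ∂z/∂x = −n_x/n_z = −0.19291 and ∂z/∂y = −n_y/n_z = 0.80892.
|∇z| = √(a²+b²) = 0.83161, so dip δ = arctan(0.83161) = 39.75°.
True thickness = vertical thickness × cos δ = 34.1 × cos 39.75° = 26.22 m.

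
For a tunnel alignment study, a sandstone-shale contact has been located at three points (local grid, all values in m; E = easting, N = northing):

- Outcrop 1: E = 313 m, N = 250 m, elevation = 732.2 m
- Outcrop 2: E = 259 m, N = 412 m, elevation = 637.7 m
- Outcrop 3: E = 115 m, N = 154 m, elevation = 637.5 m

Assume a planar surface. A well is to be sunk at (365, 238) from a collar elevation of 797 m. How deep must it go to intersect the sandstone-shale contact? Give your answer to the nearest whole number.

26 m

Let the plane be z = a·E + b·N + c.
Outcrop 2−Outcrop 1: −54a + 162b = −94.5;  Outcrop 3−Outcrop 1: −198a − 96b = −94.7.
Solving gives a = 0.65522, b = −0.36493.
Then c = 732.2 − a·313 − b·250 = 618.35.
At (365, 238): z_contact = 239.2 − 86.9 + 618.35 = 770.7 m.
Depth below ground = 797 − 770.7 = 26 m.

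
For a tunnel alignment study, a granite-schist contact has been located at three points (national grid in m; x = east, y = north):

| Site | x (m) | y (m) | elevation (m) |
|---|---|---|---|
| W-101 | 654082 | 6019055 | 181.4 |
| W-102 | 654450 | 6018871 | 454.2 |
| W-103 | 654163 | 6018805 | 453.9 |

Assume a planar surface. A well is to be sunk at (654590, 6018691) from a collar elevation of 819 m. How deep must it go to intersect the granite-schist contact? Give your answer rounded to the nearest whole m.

149 m

Two edge vectors: W-101→W-102 = (368, -184, 272.8), W-101→W-103 = (81, -250, 272.5).
Normal n = (W-101→W-102) × (W-101→W-103) = (18060, -78183.2, -77096).
So ∂z/∂x = −n_x/n_z = 0.23425340 and ∂z/∂y = −n_y/n_z = −1.01410190.
Intercept c from W-101: 181.4 − 153220.93 + 6103935.11 = 5950895.57.
At (654590, 6018691): z_contact = 153339.9 − 6103566.0 + 5950895.57 = 669.5 m.
Depth below ground = 819 − 669.5 = 149 m.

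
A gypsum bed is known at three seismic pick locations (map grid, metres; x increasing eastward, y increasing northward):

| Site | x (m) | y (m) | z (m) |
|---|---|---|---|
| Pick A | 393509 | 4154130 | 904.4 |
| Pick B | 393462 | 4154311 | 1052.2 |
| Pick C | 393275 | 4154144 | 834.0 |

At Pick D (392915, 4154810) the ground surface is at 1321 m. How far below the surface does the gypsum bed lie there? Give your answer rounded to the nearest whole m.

Two edge vectors: Pick A→Pick B = (-47, 181, 147.8), Pick A→Pick C = (-234, 14, -70.4).
Normal n = (Pick A→Pick B) × (Pick A→Pick C) = (-14811.6, -37894, 41696).
So ∂z/∂x = −n_x/n_z = 0.35522832 and ∂z/∂y = −n_y/n_z = 0.90881619.
Intercept c from Pick A: 904.4 − 139785.54 − 3775340.61 = −3914221.75.
At (392915, 4154810): z_contact = 139574.5 + 3775958.6 − 3914221.75 = 1311.4 m.
Depth below ground = 1321 − 1311.4 = 10 m.

10 m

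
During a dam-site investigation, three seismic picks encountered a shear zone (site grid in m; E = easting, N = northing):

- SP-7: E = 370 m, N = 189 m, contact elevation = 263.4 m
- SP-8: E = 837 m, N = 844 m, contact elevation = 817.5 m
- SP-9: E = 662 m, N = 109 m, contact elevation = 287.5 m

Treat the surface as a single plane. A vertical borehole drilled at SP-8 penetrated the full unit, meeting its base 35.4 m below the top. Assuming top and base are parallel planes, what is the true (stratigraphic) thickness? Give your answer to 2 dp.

28.88 m

Two edge vectors: SP-7→SP-8 = (467, 655, 554.1), SP-7→SP-9 = (292, -80, 24.1).
Normal n = (SP-7→SP-8) × (SP-7→SP-9) = (60113.5, 150542.5, -228620).
So ∂z/∂E = −n_x/n_z = 0.26294 and ∂z/∂N = −n_y/n_z = 0.65848.
|∇z| = √(a²+b²) = 0.70904, so dip δ = arctan(0.70904) = 35.34°.
True thickness = vertical thickness × cos δ = 35.4 × cos 35.34° = 28.88 m.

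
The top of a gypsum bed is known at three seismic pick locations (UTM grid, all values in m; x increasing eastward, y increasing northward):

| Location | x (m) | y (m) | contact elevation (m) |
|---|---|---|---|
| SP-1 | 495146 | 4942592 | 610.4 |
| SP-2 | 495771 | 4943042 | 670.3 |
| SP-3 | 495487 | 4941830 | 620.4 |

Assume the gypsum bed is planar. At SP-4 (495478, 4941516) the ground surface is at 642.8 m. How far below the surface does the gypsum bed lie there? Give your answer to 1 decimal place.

Let the plane be z = a·x + b·y + c.
SP-2−SP-1: 625a + 450b = 59.9;  SP-3−SP-1: 341a − 762b = 10.
Solving gives a = 0.079631253, b = 0.022512149.
Then c = 610.4 − a·495146 − b·4942592 = −150087.06.
At (495478, 4941516): z_contact = 39455.53 + 111244.14 − 150087.06 = 612.61 m.
Depth below ground = 642.8 − 612.61 = 30.2 m.

30.2 m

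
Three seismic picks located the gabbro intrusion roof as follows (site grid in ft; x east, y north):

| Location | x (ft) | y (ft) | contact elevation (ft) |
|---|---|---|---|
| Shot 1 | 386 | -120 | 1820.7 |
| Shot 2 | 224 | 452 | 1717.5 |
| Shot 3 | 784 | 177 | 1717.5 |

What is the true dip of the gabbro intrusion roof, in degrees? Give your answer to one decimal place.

Let the plane be z = a·x + b·y + c.
Shot 2−Shot 1: −162a + 572b = −103.2;  Shot 3−Shot 1: 398a + 297b = −103.2.
Solving gives a = −0.10291, b = −0.20957.
Gradient magnitude |∇z| = √(a² + b²) = √(0.01059 + 0.04392) = 0.23347.
True dip = arctan(0.23347) = 13.1°, dipping toward NNE (azimuth ≈ 026°).

13.1°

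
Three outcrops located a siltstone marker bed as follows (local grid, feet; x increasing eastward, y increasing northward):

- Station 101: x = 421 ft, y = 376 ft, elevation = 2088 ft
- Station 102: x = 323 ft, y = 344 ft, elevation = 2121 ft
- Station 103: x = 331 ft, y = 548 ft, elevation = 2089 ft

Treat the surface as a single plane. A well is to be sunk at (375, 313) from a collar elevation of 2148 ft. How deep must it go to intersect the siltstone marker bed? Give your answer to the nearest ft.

Let the plane be z = a·x + b·y + c.
Station 102−Station 101: −98a − 32b = 33;  Station 103−Station 101: −90a + 172b = 1.
Solving gives a = −0.28922, b = −0.14552.
Then c = 2088 − a·421 − b·376 = 2264.48.
At (375, 313): z_contact = −108.5 − 45.5 + 2264.48 = 2110.5 ft.
Depth below ground = 2148 − 2110.5 = 38 ft.

38 ft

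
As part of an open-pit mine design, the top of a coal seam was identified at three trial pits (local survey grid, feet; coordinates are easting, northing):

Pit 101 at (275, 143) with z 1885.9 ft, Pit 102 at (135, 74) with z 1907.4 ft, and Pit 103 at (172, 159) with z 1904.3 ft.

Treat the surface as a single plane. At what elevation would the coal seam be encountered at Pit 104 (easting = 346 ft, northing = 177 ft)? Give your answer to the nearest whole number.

Let the plane be z = a·easting + b·northing + c.
Pit 102−Pit 101: −140a − 69b = 21.5;  Pit 103−Pit 101: −103a + 16b = 18.4.
Solving gives a = −0.17263, b = 0.03868.
Then c = 1885.9 − a·275 − b·143 = 1927.84.
At (346, 177): z = −59.7 + 6.8 + 1927.84 = 1875.0 ft.

1875 ft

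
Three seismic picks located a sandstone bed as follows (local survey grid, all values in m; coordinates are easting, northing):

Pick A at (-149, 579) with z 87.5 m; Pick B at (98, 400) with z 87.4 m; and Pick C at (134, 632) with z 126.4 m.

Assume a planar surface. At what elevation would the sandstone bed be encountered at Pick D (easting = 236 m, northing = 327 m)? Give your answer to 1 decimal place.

Let the plane be z = a·easting + b·northing + c.
Pick B−Pick A: 247a − 179b = −0.1;  Pick C−Pick A: 283a + 53b = 38.9.
Solving gives a = 0.10915, b = 0.15117.
Then c = 87.5 − a·-149 − b·579 = 16.24.
At (236, 327): z = 25.8 + 49.4 + 16.24 = 91.4 m.

91.4 m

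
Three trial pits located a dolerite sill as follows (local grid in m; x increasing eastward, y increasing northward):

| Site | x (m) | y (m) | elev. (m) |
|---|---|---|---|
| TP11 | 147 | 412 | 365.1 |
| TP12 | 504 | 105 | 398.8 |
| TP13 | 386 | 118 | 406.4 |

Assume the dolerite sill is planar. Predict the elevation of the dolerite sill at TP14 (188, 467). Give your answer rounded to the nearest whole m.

Let the plane be z = a·x + b·y + c.
TP12−TP11: 357a − 307b = 33.7;  TP13−TP11: 239a − 294b = 41.3.
Solving gives a = −0.08774, b = −0.21180.
Then c = 365.1 − a·147 − b·412 = 465.26.
At (188, 467): z = −16.5 − 98.9 + 465.26 = 349.9 m.

350 m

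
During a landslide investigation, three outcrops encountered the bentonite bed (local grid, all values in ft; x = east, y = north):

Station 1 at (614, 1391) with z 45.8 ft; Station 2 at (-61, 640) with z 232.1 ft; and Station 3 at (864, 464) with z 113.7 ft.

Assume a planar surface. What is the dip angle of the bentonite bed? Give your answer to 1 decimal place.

Let the plane be z = a·x + b·y + c.
Station 2−Station 1: −675a − 751b = 186.3;  Station 3−Station 1: 250a − 927b = 67.9.
Solving gives a = −0.14961, b = −0.11360.
Gradient magnitude |∇z| = √(a² + b²) = √(0.02238 + 0.01290) = 0.18785.
True dip = arctan(0.18785) = 10.6°, dipping toward NE (azimuth ≈ 053°).

10.6°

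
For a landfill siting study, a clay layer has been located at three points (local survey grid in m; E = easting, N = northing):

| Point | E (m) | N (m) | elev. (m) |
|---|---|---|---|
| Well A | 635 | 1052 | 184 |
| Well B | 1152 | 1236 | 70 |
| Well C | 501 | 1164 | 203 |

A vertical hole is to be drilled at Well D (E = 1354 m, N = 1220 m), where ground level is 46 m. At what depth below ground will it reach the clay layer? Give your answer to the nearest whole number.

15 m

Let the plane be z = a·E + b·N + c.
Well B−Well A: 517a + 184b = −114;  Well C−Well A: −134a + 112b = 19.
Solving gives a = −0.19700, b = −0.06605.
Then c = 184 − a·635 − b·1052 = 378.58.
At (1354, 1220): z_contact = −266.7 − 80.6 + 378.58 = 31.3 m.
Depth below ground = 46 − 31.3 = 15 m.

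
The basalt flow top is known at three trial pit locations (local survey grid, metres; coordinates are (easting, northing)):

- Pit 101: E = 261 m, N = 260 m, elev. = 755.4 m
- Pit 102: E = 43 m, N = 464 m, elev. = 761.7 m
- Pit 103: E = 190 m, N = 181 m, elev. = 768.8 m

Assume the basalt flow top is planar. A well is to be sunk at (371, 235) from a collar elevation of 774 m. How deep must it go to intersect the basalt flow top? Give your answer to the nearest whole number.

Let the plane be z = a·E + b·N + c.
Pit 102−Pit 101: −218a + 204b = 6.3;  Pit 103−Pit 101: −71a − 79b = 13.4.
Solving gives a = −0.10191, b = −0.07803.
Then c = 755.4 − a·261 − b·260 = 802.29.
At (371, 235): z_contact = −37.8 − 18.3 + 802.29 = 746.1 m.
Depth below ground = 774 − 746.1 = 28 m.

28 m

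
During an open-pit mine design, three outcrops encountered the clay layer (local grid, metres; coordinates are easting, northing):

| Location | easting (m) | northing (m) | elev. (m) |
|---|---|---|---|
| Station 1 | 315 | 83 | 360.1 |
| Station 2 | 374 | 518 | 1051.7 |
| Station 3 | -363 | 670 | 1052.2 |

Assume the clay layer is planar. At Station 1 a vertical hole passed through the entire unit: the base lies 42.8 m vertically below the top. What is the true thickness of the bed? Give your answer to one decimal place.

22.9 m

Two edge vectors: Station 1→Station 2 = (59, 435, 691.6), Station 1→Station 3 = (-678, 587, 692.1).
Normal n = (Station 1→Station 2) × (Station 1→Station 3) = (-104905.7, -509738.7, 329563).
So ∂z/∂easting = −n_x/n_z = 0.31832 and ∂z/∂northing = −n_y/n_z = 1.54671.
|∇z| = √(a²+b²) = 1.57913, so dip δ = arctan(1.57913) = 57.66°.
True thickness = vertical thickness × cos δ = 42.8 × cos 57.66° = 22.9 m.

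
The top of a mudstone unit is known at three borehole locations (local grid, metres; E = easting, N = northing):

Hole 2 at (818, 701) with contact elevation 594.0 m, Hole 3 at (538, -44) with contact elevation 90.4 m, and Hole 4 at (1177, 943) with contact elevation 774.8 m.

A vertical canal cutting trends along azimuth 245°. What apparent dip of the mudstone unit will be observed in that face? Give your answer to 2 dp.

Let the plane be z = a·E + b·N + c.
Hole 3−Hole 2: −280a − 745b = −503.6;  Hole 4−Hole 2: 359a + 242b = 180.8.
Solving gives a = 0.06422, b = 0.65184.
Unit vector along 245° is (sin 245°, cos 245°) = (-0.9063, -0.4226).
Slope in that direction = a·(-0.9063) + b·(-0.4226) = −0.33368.
Apparent dip = arctan|0.33368| = 18.45° (true dip is 33.2°, so apparent ≤ true as expected).

18.45°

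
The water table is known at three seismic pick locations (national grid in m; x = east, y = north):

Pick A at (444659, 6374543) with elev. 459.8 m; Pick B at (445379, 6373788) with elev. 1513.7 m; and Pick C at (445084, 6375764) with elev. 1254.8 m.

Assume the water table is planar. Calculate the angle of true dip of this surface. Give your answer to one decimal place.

57.6°

Let the plane be z = a·x + b·y + c.
Pick B−Pick A: 720a − 755b = 1053.9;  Pick C−Pick A: 425a + 1221b = 795.
Solving gives a = 1.57254, b = 0.10374.
Gradient magnitude |∇z| = √(a² + b²) = √(2.47287 + 0.01076) = 1.57596.
True dip = arctan(1.57596) = 57.6°, dipping toward W (azimuth ≈ 266°).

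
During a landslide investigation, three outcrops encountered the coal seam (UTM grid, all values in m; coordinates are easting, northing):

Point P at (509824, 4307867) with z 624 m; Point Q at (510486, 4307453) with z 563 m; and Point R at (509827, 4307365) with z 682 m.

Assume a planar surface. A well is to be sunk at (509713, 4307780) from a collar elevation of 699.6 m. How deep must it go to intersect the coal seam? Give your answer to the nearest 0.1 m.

47.1 m

Let the plane be z = a·easting + b·northing + c.
Point Q−Point P: 662a − 414b = −61;  Point R−Point P: 3a − 502b = 58.
Solving gives a = −0.165016522, b = −0.116524003.
Then c = 624 − a·509824 − b·4307867 = 586723.29.
At (509713, 4307780): z_contact = −84111.07 − 501959.77 + 586723.29 = 652.45 m.
Depth below ground = 699.6 − 652.45 = 47.1 m.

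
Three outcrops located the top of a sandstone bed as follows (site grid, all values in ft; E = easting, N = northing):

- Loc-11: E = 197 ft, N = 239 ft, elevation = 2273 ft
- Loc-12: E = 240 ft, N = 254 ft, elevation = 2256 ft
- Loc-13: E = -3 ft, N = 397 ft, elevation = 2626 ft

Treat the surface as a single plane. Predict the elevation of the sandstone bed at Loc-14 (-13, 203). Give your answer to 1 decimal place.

Let the plane be z = a·E + b·N + c.
Loc-12−Loc-11: 43a + 15b = −17;  Loc-13−Loc-11: −200a + 158b = 353.
Solving gives a = −0.81489, b = 1.20268.
Then c = 2273 − a·197 − b·239 = 2146.09.
At (-13, 203): z = 10.6 + 244.1 + 2146.09 = 2400.8 ft.

2400.8 ft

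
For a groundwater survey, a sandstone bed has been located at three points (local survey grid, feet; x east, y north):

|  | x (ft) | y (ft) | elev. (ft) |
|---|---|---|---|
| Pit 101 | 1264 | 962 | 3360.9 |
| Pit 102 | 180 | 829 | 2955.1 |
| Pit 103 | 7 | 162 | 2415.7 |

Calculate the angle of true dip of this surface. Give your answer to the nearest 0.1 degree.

38.2°

Let the plane be z = a·x + b·y + c.
Pit 102−Pit 101: −1084a − 133b = −405.8;  Pit 103−Pit 101: −1257a − 800b = −945.2.
Solving gives a = 0.28418, b = 0.73499.
Gradient magnitude |∇z| = √(a² + b²) = √(0.08076 + 0.54021) = 0.78801.
True dip = arctan(0.78801) = 38.2°, dipping toward SSW (azimuth ≈ 201°).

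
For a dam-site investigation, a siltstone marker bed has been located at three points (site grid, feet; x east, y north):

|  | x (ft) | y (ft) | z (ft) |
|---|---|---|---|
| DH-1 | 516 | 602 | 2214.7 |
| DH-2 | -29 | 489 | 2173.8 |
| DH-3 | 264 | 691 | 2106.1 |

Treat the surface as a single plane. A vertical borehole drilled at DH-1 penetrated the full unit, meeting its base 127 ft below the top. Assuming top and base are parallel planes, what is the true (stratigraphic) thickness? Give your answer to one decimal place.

Let the plane be z = a·x + b·y + c.
DH-2−DH-1: −545a − 113b = −40.9;  DH-3−DH-1: −252a + 89b = −108.6.
Solving gives a = 0.20670, b = −0.63496.
|∇z| = √(a²+b²) = 0.66776, so dip δ = arctan(0.66776) = 33.73°.
True thickness = vertical thickness × cos δ = 127 × cos 33.73° = 105.6 ft.

105.6 ft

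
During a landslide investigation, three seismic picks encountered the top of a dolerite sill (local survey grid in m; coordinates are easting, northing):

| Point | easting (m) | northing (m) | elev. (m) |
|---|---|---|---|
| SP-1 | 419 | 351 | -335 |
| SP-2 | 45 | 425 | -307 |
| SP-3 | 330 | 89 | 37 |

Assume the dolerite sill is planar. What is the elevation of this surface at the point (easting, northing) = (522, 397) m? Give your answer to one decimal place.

-429.4 m

Two edge vectors: SP-1→SP-2 = (-374, 74, 28), SP-1→SP-3 = (-89, -262, 372).
Normal n = (SP-1→SP-2) × (SP-1→SP-3) = (34864, 136636, 104574).
So ∂z/∂easting = −n_x/n_z = −0.33339 and ∂z/∂northing = −n_y/n_z = −1.30660.
Intercept c from SP-1: -335 + 139.69 + 458.62 = 263.31.
At (522, 397): z = −174.0 − 518.7 + 263.31 = -429.4 m.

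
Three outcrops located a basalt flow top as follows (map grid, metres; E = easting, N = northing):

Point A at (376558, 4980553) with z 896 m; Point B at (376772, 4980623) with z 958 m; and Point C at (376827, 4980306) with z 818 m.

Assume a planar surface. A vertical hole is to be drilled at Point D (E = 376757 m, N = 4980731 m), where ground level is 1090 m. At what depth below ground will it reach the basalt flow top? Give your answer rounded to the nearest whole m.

Let the plane be z = a·E + b·N + c.
Point B−Point A: 214a + 70b = 62;  Point C−Point A: 269a − 247b = −78.
Solving gives a = 0.13745676, b = 0.46548934.
Then c = 896 − a·376558 − b·4980553 = −2369258.78.
At (376757, 4980731): z_contact = 51787.8 + 2318477.2 − 2369258.78 = 1006.2 m.
Depth below ground = 1090 − 1006.2 = 84 m.

84 m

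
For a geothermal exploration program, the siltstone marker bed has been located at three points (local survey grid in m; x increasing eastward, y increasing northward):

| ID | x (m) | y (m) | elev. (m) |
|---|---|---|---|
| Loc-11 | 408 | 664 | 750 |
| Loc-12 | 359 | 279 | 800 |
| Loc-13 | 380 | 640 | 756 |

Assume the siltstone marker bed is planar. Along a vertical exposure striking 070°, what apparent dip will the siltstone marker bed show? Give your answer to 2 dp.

Two edge vectors: Loc-11→Loc-12 = (-49, -385, 50), Loc-11→Loc-13 = (-28, -24, 6).
Normal n = (Loc-11→Loc-12) × (Loc-11→Loc-13) = (-1110, -1106, -9604).
So ∂z/∂x = −n_x/n_z = −0.11558 and ∂z/∂y = −n_y/n_z = −0.11516.
Unit vector along 070° is (sin 70°, cos 70°) = (0.9397, 0.3420).
Slope in that direction = a·(0.9397) + b·(0.3420) = −0.14799.
Apparent dip = arctan|0.14799| = 8.42° (true dip is 9.3°, so apparent ≤ true as expected).

8.42°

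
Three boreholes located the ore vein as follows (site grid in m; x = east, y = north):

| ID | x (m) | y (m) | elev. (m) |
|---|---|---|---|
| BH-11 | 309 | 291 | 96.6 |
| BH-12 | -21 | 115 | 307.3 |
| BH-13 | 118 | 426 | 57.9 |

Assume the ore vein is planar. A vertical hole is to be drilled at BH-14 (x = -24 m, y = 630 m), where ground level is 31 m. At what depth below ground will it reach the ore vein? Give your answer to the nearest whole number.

Two edge vectors: BH-11→BH-12 = (-330, -176, 210.7), BH-11→BH-13 = (-191, 135, -38.7).
Normal n = (BH-11→BH-12) × (BH-11→BH-13) = (-21633.3, -53014.7, -78166).
So ∂z/∂x = −n_x/n_z = −0.27676 and ∂z/∂y = −n_y/n_z = −0.67823.
Intercept c from BH-11: 96.6 + 85.52 + 197.37 = 379.48.
At (-24, 630): z_contact = 6.6 − 427.3 + 379.48 = -41.2 m.
Depth below ground = 31 − (-41.2) = 72 m.

72 m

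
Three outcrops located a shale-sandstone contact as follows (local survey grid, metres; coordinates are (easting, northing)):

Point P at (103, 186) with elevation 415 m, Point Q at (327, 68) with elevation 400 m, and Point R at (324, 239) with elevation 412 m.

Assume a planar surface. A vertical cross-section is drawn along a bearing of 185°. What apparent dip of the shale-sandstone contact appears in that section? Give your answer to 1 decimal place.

Two edge vectors: Point P→Point Q = (224, -118, -15), Point P→Point R = (221, 53, -3).
Normal n = (Point P→Point Q) × (Point P→Point R) = (1149, -2643, 37950).
So ∂z/∂E = −n_x/n_z = −0.03028 and ∂z/∂N = −n_y/n_z = 0.06964.
Unit vector along 185° is (sin 185°, cos 185°) = (-0.0872, -0.9962).
Slope in that direction = a·(-0.0872) + b·(-0.9962) = −0.06674.
Apparent dip = arctan|0.06674| = 3.8° (true dip is 4.3°, so apparent ≤ true as expected).

3.8°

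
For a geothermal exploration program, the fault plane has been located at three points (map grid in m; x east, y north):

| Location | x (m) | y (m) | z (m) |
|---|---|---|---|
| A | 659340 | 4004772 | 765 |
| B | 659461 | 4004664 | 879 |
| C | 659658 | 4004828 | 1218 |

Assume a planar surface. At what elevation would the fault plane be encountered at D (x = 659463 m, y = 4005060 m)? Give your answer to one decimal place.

Let the plane be z = a·x + b·y + c.
B−A: 121a − 108b = 114;  C−A: 318a + 56b = 453.
Solving gives a = 1.345038911, b = 0.451386187.
Then c = 765 − a·659340 − b·4004772 = −2693771.72.
At (659463, 4005060): z = 887003.4 + 1807828.8 − 2693771.72 = 1060.4 m.

1060.4 m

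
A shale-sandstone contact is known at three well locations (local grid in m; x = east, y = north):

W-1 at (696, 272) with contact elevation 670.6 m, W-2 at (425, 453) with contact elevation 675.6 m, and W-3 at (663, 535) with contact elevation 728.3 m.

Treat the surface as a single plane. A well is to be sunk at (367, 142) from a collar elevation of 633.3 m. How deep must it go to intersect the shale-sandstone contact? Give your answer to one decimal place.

Let the plane be z = a·x + b·y + c.
W-2−W-1: −271a + 181b = 5;  W-3−W-1: −33a + 263b = 57.7.
Solving gives a = 0.13980, b = 0.23693.
Then c = 670.6 − a·696 − b·272 = 508.86.
At (367, 142): z_contact = 51.31 + 33.64 + 508.86 = 593.81 m.
Depth below ground = 633.3 − 593.81 = 39.5 m.

39.5 m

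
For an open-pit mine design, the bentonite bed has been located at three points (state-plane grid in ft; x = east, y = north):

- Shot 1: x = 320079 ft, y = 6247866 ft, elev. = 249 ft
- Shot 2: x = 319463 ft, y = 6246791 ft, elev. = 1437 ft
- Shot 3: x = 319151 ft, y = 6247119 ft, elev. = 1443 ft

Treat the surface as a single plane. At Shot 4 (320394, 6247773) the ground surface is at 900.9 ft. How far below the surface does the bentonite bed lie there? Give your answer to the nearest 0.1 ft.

820.6 ft

Let the plane be z = a·x + b·y + c.
Shot 2−Shot 1: −616a − 1075b = 1188;  Shot 3−Shot 1: −928a − 747b = 1194.
Solving gives a = −0.737027582, b = −0.682782334.
Then c = 249 − a·320079 − b·6247866 = 4502088.58.
At (320394, 6247773): z_contact = −236139.22 − 4265869.03 + 4502088.58 = 80.34 ft.
Depth below ground = 900.9 − 80.34 = 820.6 ft.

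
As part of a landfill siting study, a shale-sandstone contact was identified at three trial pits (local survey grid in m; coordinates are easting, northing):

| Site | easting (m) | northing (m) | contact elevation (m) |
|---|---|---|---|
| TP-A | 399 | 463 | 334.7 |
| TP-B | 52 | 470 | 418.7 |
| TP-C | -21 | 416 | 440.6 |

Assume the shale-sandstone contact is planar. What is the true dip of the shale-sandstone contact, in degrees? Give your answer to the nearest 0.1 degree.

14.3°

Let the plane be z = a·easting + b·northing + c.
TP-B−TP-A: −347a + 7b = 84;  TP-C−TP-A: −420a − 47b = 105.9.
Solving gives a = −0.24361, b = −0.07623.
Gradient magnitude |∇z| = √(a² + b²) = √(0.05935 + 0.00581) = 0.25526.
True dip = arctan(0.25526) = 14.3°, dipping toward ENE (azimuth ≈ 073°).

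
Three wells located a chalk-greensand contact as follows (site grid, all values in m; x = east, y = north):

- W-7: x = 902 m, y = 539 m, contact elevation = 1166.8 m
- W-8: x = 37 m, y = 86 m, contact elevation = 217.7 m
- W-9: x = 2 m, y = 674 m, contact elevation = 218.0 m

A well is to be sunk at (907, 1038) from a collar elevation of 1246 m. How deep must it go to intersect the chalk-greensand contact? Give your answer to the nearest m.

Two edge vectors: W-7→W-8 = (-865, -453, -949.1), W-7→W-9 = (-900, 135, -948.8).
Normal n = (W-7→W-8) × (W-7→W-9) = (557934.9, 33478, -524475).
So ∂z/∂x = −n_x/n_z = 1.06380 and ∂z/∂y = −n_y/n_z = 0.06383.
Intercept c from W-7: 1166.8 − 959.54 − 34.41 = 172.85.
At (907, 1038): z_contact = 964.9 + 66.3 + 172.85 = 1204.0 m.
Depth below ground = 1246 − 1204.0 = 42 m.

42 m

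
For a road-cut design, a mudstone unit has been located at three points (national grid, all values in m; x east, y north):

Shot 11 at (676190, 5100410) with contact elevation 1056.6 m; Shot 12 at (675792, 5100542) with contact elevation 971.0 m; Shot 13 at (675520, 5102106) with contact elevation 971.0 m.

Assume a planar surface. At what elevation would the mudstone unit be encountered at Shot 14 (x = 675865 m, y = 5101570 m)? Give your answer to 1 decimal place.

Let the plane be z = a·x + b·y + c.
Shot 12−Shot 11: −398a + 132b = −85.6;  Shot 13−Shot 11: −670a + 1696b = −85.6.
Solving gives a = 0.228240204, b = 0.039693949.
Then c = 1056.6 − a·676190 − b·5100410 = −355732.56.
At (675865, 5101570): z = 154259.6 + 202501.5 − 355732.56 = 1028.5 m.

1028.5 m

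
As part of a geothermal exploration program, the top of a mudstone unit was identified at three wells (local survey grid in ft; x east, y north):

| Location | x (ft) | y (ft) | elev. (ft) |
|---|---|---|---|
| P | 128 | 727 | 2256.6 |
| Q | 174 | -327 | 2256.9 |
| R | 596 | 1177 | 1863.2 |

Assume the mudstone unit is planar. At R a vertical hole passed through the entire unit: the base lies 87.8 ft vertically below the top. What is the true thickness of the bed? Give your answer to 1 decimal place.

68.3 ft

Let the plane be z = a·x + b·y + c.
Q−P: 46a − 1054b = 0.3;  R−P: 468a + 450b = −393.4.
Solving gives a = −0.80648, b = −0.03548.
|∇z| = √(a²+b²) = 0.80726, so dip δ = arctan(0.80726) = 38.91°.
True thickness = vertical thickness × cos δ = 87.8 × cos 38.91° = 68.3 ft.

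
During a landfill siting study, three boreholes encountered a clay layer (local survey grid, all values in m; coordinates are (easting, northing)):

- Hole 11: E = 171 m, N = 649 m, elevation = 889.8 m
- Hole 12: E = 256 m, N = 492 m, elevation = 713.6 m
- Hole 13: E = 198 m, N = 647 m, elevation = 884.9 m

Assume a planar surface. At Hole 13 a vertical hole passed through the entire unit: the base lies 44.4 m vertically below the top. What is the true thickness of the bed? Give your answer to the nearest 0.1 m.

Two edge vectors: Hole 11→Hole 12 = (85, -157, -176.2), Hole 11→Hole 13 = (27, -2, -4.9).
Normal n = (Hole 11→Hole 12) × (Hole 11→Hole 13) = (416.9, -4340.9, 4069).
So ∂z/∂E = −n_x/n_z = −0.10246 and ∂z/∂N = −n_y/n_z = 1.06682.
|∇z| = √(a²+b²) = 1.07173, so dip δ = arctan(1.07173) = 46.98°.
True thickness = vertical thickness × cos δ = 44.4 × cos 46.98° = 30.3 m.

30.3 m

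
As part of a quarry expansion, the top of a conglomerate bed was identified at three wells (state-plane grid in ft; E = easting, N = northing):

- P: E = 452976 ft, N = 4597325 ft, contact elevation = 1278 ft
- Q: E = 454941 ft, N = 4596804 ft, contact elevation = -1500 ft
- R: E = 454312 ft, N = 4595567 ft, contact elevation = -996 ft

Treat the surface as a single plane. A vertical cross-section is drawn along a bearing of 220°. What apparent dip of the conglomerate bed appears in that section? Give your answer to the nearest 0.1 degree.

33.1°

Two edge vectors: P→Q = (1965, -521, -2778), P→R = (1336, -1758, -2274).
Normal n = (P→Q) × (P→R) = (-3698970, 757002, -2758414).
So ∂z/∂E = −n_x/n_z = −1.34098 and ∂z/∂N = −n_y/n_z = 0.27443.
Unit vector along 220° is (sin 220°, cos 220°) = (-0.6428, -0.7660).
Slope in that direction = a·(-0.6428) + b·(-0.7660) = 0.65173.
Apparent dip = arctan|0.65173| = 33.1° (true dip is 53.8°, so apparent ≤ true as expected).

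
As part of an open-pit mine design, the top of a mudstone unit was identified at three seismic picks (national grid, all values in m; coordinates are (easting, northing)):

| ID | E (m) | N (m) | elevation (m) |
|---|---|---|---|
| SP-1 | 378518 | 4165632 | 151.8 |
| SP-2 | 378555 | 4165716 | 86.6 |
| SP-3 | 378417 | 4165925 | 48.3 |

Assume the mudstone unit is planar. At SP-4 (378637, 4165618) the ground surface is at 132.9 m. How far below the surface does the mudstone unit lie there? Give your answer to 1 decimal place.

37.7 m

Let the plane be z = a·E + b·N + c.
SP-2−SP-1: 37a + 84b = −65.2;  SP-3−SP-1: −101a + 293b = −103.5.
Solving gives a = −0.538659767, b = −0.538923674.
Then c = 151.8 − a·378518 − b·4165632 = 2449001.92.
At (378637, 4165618): z_contact = −203956.52 − 2244950.16 + 2449001.92 = 95.24 m.
Depth below ground = 132.9 − 95.24 = 37.7 m.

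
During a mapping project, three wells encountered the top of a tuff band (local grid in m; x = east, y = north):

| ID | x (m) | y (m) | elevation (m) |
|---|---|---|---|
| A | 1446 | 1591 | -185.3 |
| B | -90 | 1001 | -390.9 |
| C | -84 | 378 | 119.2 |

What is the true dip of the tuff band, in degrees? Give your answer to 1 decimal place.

42.9°

Two edge vectors: A→B = (-1536, -590, -205.6), A→C = (-1530, -1213, 304.5).
Normal n = (A→B) × (A→C) = (-429047.8, 782280, 960468).
So ∂z/∂x = −n_x/n_z = 0.44671 and ∂z/∂y = −n_y/n_z = −0.81448.
Gradient magnitude |∇z| = √(a² + b²) = √(0.19955 + 0.66337) = 0.92894.
True dip = arctan(0.92894) = 42.9°, dipping toward NNW (azimuth ≈ 331°).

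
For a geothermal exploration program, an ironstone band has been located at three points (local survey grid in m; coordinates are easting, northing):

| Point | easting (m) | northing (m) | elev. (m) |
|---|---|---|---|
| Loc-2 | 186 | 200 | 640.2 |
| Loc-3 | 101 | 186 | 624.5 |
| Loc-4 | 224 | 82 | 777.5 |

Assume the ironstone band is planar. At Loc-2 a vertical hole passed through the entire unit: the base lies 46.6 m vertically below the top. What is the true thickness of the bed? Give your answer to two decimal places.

Let the plane be z = a·easting + b·northing + c.
Loc-3−Loc-2: −85a − 14b = −15.7;  Loc-4−Loc-2: 38a − 118b = 137.3.
Solving gives a = 0.35739, b = −1.04847.
|∇z| = √(a²+b²) = 1.10771, so dip δ = arctan(1.10771) = 47.93°.
True thickness = vertical thickness × cos δ = 46.6 × cos 47.93° = 31.23 m.

31.23 m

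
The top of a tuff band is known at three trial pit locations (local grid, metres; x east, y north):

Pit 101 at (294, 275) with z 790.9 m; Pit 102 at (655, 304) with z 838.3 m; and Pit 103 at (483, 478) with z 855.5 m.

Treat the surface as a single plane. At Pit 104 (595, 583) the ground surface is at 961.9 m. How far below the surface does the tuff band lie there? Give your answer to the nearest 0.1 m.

Let the plane be z = a·x + b·y + c.
Pit 102−Pit 101: 361a + 29b = 47.4;  Pit 103−Pit 101: 189a + 203b = 64.6.
Solving gives a = 0.11429, b = 0.21182.
Then c = 790.9 − a·294 − b·275 = 699.05.
At (595, 583): z_contact = 68.00 + 123.49 + 699.05 = 890.54 m.
Depth below ground = 961.9 − 890.54 = 71.4 m.

71.4 m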